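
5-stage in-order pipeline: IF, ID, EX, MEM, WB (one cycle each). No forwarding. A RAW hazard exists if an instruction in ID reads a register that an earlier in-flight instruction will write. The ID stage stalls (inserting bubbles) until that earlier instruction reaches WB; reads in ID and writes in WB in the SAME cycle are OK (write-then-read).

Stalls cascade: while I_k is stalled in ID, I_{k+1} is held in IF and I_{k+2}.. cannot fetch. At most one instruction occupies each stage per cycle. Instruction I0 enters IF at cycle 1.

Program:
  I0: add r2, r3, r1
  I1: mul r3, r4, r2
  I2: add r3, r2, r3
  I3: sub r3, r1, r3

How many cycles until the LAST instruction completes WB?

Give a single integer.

Answer: 14

Derivation:
I0 add r2 <- r3,r1: IF@1 ID@2 stall=0 (-) EX@3 MEM@4 WB@5
I1 mul r3 <- r4,r2: IF@2 ID@3 stall=2 (RAW on I0.r2 (WB@5)) EX@6 MEM@7 WB@8
I2 add r3 <- r2,r3: IF@3 ID@6 stall=2 (RAW on I1.r3 (WB@8)) EX@9 MEM@10 WB@11
I3 sub r3 <- r1,r3: IF@6 ID@9 stall=2 (RAW on I2.r3 (WB@11)) EX@12 MEM@13 WB@14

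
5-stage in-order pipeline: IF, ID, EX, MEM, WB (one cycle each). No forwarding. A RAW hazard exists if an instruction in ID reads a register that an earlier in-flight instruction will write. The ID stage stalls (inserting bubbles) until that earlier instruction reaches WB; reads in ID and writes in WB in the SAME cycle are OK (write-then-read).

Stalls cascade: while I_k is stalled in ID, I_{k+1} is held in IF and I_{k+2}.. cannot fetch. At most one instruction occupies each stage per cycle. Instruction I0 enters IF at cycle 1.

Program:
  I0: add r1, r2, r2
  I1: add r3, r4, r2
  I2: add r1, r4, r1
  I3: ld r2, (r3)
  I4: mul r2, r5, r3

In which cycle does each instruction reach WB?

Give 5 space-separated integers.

I0 add r1 <- r2,r2: IF@1 ID@2 stall=0 (-) EX@3 MEM@4 WB@5
I1 add r3 <- r4,r2: IF@2 ID@3 stall=0 (-) EX@4 MEM@5 WB@6
I2 add r1 <- r4,r1: IF@3 ID@4 stall=1 (RAW on I0.r1 (WB@5)) EX@6 MEM@7 WB@8
I3 ld r2 <- r3: IF@4 ID@6 stall=0 (-) EX@7 MEM@8 WB@9
I4 mul r2 <- r5,r3: IF@6 ID@7 stall=0 (-) EX@8 MEM@9 WB@10

Answer: 5 6 8 9 10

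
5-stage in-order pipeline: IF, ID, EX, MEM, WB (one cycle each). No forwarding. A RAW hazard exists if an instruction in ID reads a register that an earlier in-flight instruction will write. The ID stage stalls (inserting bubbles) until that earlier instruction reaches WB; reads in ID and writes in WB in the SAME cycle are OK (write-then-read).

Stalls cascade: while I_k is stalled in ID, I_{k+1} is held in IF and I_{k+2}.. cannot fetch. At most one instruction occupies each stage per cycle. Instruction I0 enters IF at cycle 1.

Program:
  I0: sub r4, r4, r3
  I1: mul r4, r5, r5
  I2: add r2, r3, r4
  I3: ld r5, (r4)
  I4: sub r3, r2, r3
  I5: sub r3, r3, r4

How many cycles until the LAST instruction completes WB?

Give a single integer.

Answer: 15

Derivation:
I0 sub r4 <- r4,r3: IF@1 ID@2 stall=0 (-) EX@3 MEM@4 WB@5
I1 mul r4 <- r5,r5: IF@2 ID@3 stall=0 (-) EX@4 MEM@5 WB@6
I2 add r2 <- r3,r4: IF@3 ID@4 stall=2 (RAW on I1.r4 (WB@6)) EX@7 MEM@8 WB@9
I3 ld r5 <- r4: IF@4 ID@7 stall=0 (-) EX@8 MEM@9 WB@10
I4 sub r3 <- r2,r3: IF@7 ID@8 stall=1 (RAW on I2.r2 (WB@9)) EX@10 MEM@11 WB@12
I5 sub r3 <- r3,r4: IF@8 ID@10 stall=2 (RAW on I4.r3 (WB@12)) EX@13 MEM@14 WB@15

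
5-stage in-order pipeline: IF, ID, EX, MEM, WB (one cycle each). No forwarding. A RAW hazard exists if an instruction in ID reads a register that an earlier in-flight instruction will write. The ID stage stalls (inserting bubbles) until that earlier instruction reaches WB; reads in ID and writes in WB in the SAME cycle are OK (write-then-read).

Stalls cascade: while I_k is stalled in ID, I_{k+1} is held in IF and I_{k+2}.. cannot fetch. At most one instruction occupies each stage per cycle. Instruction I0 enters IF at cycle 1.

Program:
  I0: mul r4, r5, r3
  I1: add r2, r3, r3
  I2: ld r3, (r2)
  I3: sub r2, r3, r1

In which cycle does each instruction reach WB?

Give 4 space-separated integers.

Answer: 5 6 9 12

Derivation:
I0 mul r4 <- r5,r3: IF@1 ID@2 stall=0 (-) EX@3 MEM@4 WB@5
I1 add r2 <- r3,r3: IF@2 ID@3 stall=0 (-) EX@4 MEM@5 WB@6
I2 ld r3 <- r2: IF@3 ID@4 stall=2 (RAW on I1.r2 (WB@6)) EX@7 MEM@8 WB@9
I3 sub r2 <- r3,r1: IF@4 ID@7 stall=2 (RAW on I2.r3 (WB@9)) EX@10 MEM@11 WB@12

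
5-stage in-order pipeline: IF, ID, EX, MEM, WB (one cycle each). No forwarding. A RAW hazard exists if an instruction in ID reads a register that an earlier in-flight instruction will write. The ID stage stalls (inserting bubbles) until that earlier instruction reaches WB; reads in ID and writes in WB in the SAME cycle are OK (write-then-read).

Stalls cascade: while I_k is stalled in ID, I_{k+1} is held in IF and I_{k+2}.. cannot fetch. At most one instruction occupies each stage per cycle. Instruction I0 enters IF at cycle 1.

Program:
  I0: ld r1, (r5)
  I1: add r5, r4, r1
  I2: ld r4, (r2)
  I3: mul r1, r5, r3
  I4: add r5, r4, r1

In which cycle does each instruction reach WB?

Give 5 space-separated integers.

Answer: 5 8 9 11 14

Derivation:
I0 ld r1 <- r5: IF@1 ID@2 stall=0 (-) EX@3 MEM@4 WB@5
I1 add r5 <- r4,r1: IF@2 ID@3 stall=2 (RAW on I0.r1 (WB@5)) EX@6 MEM@7 WB@8
I2 ld r4 <- r2: IF@3 ID@6 stall=0 (-) EX@7 MEM@8 WB@9
I3 mul r1 <- r5,r3: IF@6 ID@7 stall=1 (RAW on I1.r5 (WB@8)) EX@9 MEM@10 WB@11
I4 add r5 <- r4,r1: IF@7 ID@9 stall=2 (RAW on I3.r1 (WB@11)) EX@12 MEM@13 WB@14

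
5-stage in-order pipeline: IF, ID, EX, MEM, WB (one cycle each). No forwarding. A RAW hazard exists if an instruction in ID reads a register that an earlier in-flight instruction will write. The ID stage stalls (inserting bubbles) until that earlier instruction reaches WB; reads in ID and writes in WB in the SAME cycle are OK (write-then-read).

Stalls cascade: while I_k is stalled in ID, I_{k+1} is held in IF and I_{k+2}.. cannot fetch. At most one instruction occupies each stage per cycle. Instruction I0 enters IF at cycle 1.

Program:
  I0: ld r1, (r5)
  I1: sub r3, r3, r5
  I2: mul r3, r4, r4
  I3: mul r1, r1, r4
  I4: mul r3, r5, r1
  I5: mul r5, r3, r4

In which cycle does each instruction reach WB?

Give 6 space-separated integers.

I0 ld r1 <- r5: IF@1 ID@2 stall=0 (-) EX@3 MEM@4 WB@5
I1 sub r3 <- r3,r5: IF@2 ID@3 stall=0 (-) EX@4 MEM@5 WB@6
I2 mul r3 <- r4,r4: IF@3 ID@4 stall=0 (-) EX@5 MEM@6 WB@7
I3 mul r1 <- r1,r4: IF@4 ID@5 stall=0 (-) EX@6 MEM@7 WB@8
I4 mul r3 <- r5,r1: IF@5 ID@6 stall=2 (RAW on I3.r1 (WB@8)) EX@9 MEM@10 WB@11
I5 mul r5 <- r3,r4: IF@6 ID@9 stall=2 (RAW on I4.r3 (WB@11)) EX@12 MEM@13 WB@14

Answer: 5 6 7 8 11 14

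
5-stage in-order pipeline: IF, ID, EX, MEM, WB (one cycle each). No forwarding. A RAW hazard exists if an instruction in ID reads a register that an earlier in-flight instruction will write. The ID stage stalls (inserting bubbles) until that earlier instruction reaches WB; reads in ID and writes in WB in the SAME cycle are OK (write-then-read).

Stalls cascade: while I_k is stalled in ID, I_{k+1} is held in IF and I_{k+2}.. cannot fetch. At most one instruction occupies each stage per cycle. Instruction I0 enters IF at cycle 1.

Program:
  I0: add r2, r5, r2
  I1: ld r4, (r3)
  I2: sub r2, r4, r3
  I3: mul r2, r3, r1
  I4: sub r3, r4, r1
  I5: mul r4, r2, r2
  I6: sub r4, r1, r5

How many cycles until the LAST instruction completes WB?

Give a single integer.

Answer: 14

Derivation:
I0 add r2 <- r5,r2: IF@1 ID@2 stall=0 (-) EX@3 MEM@4 WB@5
I1 ld r4 <- r3: IF@2 ID@3 stall=0 (-) EX@4 MEM@5 WB@6
I2 sub r2 <- r4,r3: IF@3 ID@4 stall=2 (RAW on I1.r4 (WB@6)) EX@7 MEM@8 WB@9
I3 mul r2 <- r3,r1: IF@4 ID@7 stall=0 (-) EX@8 MEM@9 WB@10
I4 sub r3 <- r4,r1: IF@7 ID@8 stall=0 (-) EX@9 MEM@10 WB@11
I5 mul r4 <- r2,r2: IF@8 ID@9 stall=1 (RAW on I3.r2 (WB@10)) EX@11 MEM@12 WB@13
I6 sub r4 <- r1,r5: IF@9 ID@11 stall=0 (-) EX@12 MEM@13 WB@14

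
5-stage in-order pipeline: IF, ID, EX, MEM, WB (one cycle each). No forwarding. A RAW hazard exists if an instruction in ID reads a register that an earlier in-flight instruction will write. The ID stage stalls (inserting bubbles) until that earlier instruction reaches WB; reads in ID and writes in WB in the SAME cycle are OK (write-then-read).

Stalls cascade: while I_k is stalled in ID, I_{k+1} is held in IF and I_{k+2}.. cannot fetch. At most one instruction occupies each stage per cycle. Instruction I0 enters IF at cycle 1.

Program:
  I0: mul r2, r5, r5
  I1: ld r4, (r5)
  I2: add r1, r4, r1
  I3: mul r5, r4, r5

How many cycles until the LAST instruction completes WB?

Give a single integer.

Answer: 10

Derivation:
I0 mul r2 <- r5,r5: IF@1 ID@2 stall=0 (-) EX@3 MEM@4 WB@5
I1 ld r4 <- r5: IF@2 ID@3 stall=0 (-) EX@4 MEM@5 WB@6
I2 add r1 <- r4,r1: IF@3 ID@4 stall=2 (RAW on I1.r4 (WB@6)) EX@7 MEM@8 WB@9
I3 mul r5 <- r4,r5: IF@4 ID@7 stall=0 (-) EX@8 MEM@9 WB@10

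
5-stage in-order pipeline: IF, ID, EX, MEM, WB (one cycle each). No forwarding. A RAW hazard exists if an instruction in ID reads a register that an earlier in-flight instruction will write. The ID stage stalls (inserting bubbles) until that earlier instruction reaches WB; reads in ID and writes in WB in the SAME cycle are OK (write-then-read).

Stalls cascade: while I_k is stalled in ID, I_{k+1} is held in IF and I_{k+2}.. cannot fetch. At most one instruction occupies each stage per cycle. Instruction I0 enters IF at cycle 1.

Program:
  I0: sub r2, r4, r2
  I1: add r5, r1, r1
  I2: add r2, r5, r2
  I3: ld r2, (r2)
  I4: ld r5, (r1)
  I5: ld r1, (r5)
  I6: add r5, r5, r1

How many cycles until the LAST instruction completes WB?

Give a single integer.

Answer: 19

Derivation:
I0 sub r2 <- r4,r2: IF@1 ID@2 stall=0 (-) EX@3 MEM@4 WB@5
I1 add r5 <- r1,r1: IF@2 ID@3 stall=0 (-) EX@4 MEM@5 WB@6
I2 add r2 <- r5,r2: IF@3 ID@4 stall=2 (RAW on I1.r5 (WB@6)) EX@7 MEM@8 WB@9
I3 ld r2 <- r2: IF@4 ID@7 stall=2 (RAW on I2.r2 (WB@9)) EX@10 MEM@11 WB@12
I4 ld r5 <- r1: IF@7 ID@10 stall=0 (-) EX@11 MEM@12 WB@13
I5 ld r1 <- r5: IF@10 ID@11 stall=2 (RAW on I4.r5 (WB@13)) EX@14 MEM@15 WB@16
I6 add r5 <- r5,r1: IF@11 ID@14 stall=2 (RAW on I5.r1 (WB@16)) EX@17 MEM@18 WB@19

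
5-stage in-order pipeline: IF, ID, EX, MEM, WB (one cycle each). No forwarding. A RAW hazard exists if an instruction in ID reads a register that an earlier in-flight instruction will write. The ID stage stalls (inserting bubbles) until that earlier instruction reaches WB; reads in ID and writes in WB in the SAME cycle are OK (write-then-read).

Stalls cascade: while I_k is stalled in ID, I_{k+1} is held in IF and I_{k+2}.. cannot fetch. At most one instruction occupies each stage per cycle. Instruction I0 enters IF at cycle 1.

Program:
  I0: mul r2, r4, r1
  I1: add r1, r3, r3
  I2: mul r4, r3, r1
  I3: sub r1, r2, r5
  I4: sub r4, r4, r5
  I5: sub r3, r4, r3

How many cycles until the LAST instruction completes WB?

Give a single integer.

I0 mul r2 <- r4,r1: IF@1 ID@2 stall=0 (-) EX@3 MEM@4 WB@5
I1 add r1 <- r3,r3: IF@2 ID@3 stall=0 (-) EX@4 MEM@5 WB@6
I2 mul r4 <- r3,r1: IF@3 ID@4 stall=2 (RAW on I1.r1 (WB@6)) EX@7 MEM@8 WB@9
I3 sub r1 <- r2,r5: IF@4 ID@7 stall=0 (-) EX@8 MEM@9 WB@10
I4 sub r4 <- r4,r5: IF@7 ID@8 stall=1 (RAW on I2.r4 (WB@9)) EX@10 MEM@11 WB@12
I5 sub r3 <- r4,r3: IF@8 ID@10 stall=2 (RAW on I4.r4 (WB@12)) EX@13 MEM@14 WB@15

Answer: 15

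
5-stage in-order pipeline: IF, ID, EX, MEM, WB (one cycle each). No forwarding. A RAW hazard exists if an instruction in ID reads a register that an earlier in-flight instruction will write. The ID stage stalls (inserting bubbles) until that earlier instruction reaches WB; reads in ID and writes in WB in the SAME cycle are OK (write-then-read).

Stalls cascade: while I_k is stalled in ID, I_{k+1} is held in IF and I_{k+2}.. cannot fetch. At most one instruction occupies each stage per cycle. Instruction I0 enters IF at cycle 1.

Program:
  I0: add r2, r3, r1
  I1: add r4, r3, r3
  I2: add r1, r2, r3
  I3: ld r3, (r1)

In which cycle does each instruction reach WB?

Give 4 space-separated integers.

Answer: 5 6 8 11

Derivation:
I0 add r2 <- r3,r1: IF@1 ID@2 stall=0 (-) EX@3 MEM@4 WB@5
I1 add r4 <- r3,r3: IF@2 ID@3 stall=0 (-) EX@4 MEM@5 WB@6
I2 add r1 <- r2,r3: IF@3 ID@4 stall=1 (RAW on I0.r2 (WB@5)) EX@6 MEM@7 WB@8
I3 ld r3 <- r1: IF@4 ID@6 stall=2 (RAW on I2.r1 (WB@8)) EX@9 MEM@10 WB@11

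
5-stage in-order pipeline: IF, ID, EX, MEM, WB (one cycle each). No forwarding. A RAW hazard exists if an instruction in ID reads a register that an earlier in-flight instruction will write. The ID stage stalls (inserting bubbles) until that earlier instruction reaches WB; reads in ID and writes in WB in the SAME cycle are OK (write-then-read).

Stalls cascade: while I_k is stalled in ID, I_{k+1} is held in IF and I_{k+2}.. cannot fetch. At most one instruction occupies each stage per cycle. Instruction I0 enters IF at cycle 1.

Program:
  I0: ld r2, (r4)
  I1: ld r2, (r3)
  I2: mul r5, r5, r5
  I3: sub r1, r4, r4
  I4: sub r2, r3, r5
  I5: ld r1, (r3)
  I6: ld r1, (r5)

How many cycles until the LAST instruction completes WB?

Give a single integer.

Answer: 12

Derivation:
I0 ld r2 <- r4: IF@1 ID@2 stall=0 (-) EX@3 MEM@4 WB@5
I1 ld r2 <- r3: IF@2 ID@3 stall=0 (-) EX@4 MEM@5 WB@6
I2 mul r5 <- r5,r5: IF@3 ID@4 stall=0 (-) EX@5 MEM@6 WB@7
I3 sub r1 <- r4,r4: IF@4 ID@5 stall=0 (-) EX@6 MEM@7 WB@8
I4 sub r2 <- r3,r5: IF@5 ID@6 stall=1 (RAW on I2.r5 (WB@7)) EX@8 MEM@9 WB@10
I5 ld r1 <- r3: IF@6 ID@8 stall=0 (-) EX@9 MEM@10 WB@11
I6 ld r1 <- r5: IF@8 ID@9 stall=0 (-) EX@10 MEM@11 WB@12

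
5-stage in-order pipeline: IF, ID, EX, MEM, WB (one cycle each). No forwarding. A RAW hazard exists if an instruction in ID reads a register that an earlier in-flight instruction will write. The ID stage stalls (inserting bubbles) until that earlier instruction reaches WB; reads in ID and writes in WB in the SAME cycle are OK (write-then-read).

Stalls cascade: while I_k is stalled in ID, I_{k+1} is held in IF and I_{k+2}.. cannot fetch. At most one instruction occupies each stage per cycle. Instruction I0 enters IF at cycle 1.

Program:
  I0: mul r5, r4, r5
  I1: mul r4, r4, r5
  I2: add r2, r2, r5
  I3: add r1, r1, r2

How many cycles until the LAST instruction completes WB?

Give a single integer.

I0 mul r5 <- r4,r5: IF@1 ID@2 stall=0 (-) EX@3 MEM@4 WB@5
I1 mul r4 <- r4,r5: IF@2 ID@3 stall=2 (RAW on I0.r5 (WB@5)) EX@6 MEM@7 WB@8
I2 add r2 <- r2,r5: IF@3 ID@6 stall=0 (-) EX@7 MEM@8 WB@9
I3 add r1 <- r1,r2: IF@6 ID@7 stall=2 (RAW on I2.r2 (WB@9)) EX@10 MEM@11 WB@12

Answer: 12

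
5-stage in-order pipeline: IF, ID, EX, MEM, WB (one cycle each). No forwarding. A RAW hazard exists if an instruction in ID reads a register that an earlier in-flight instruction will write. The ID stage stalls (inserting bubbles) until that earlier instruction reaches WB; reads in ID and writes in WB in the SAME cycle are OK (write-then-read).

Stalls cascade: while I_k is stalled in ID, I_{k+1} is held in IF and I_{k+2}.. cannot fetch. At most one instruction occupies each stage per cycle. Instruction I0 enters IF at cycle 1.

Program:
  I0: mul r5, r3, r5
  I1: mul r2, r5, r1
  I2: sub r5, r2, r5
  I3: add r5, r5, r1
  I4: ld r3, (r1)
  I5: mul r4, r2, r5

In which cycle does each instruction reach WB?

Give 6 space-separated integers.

I0 mul r5 <- r3,r5: IF@1 ID@2 stall=0 (-) EX@3 MEM@4 WB@5
I1 mul r2 <- r5,r1: IF@2 ID@3 stall=2 (RAW on I0.r5 (WB@5)) EX@6 MEM@7 WB@8
I2 sub r5 <- r2,r5: IF@3 ID@6 stall=2 (RAW on I1.r2 (WB@8)) EX@9 MEM@10 WB@11
I3 add r5 <- r5,r1: IF@6 ID@9 stall=2 (RAW on I2.r5 (WB@11)) EX@12 MEM@13 WB@14
I4 ld r3 <- r1: IF@9 ID@12 stall=0 (-) EX@13 MEM@14 WB@15
I5 mul r4 <- r2,r5: IF@12 ID@13 stall=1 (RAW on I3.r5 (WB@14)) EX@15 MEM@16 WB@17

Answer: 5 8 11 14 15 17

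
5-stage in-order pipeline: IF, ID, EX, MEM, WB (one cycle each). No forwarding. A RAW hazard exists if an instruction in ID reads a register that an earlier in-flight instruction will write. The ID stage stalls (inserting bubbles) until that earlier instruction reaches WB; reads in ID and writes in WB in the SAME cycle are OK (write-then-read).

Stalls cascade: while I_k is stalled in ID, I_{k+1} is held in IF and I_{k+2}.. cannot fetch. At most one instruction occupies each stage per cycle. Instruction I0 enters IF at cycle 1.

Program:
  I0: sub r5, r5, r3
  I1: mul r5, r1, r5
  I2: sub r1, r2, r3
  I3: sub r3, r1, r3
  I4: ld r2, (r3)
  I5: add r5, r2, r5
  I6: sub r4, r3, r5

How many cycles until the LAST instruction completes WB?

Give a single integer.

Answer: 21

Derivation:
I0 sub r5 <- r5,r3: IF@1 ID@2 stall=0 (-) EX@3 MEM@4 WB@5
I1 mul r5 <- r1,r5: IF@2 ID@3 stall=2 (RAW on I0.r5 (WB@5)) EX@6 MEM@7 WB@8
I2 sub r1 <- r2,r3: IF@3 ID@6 stall=0 (-) EX@7 MEM@8 WB@9
I3 sub r3 <- r1,r3: IF@6 ID@7 stall=2 (RAW on I2.r1 (WB@9)) EX@10 MEM@11 WB@12
I4 ld r2 <- r3: IF@7 ID@10 stall=2 (RAW on I3.r3 (WB@12)) EX@13 MEM@14 WB@15
I5 add r5 <- r2,r5: IF@10 ID@13 stall=2 (RAW on I4.r2 (WB@15)) EX@16 MEM@17 WB@18
I6 sub r4 <- r3,r5: IF@13 ID@16 stall=2 (RAW on I5.r5 (WB@18)) EX@19 MEM@20 WB@21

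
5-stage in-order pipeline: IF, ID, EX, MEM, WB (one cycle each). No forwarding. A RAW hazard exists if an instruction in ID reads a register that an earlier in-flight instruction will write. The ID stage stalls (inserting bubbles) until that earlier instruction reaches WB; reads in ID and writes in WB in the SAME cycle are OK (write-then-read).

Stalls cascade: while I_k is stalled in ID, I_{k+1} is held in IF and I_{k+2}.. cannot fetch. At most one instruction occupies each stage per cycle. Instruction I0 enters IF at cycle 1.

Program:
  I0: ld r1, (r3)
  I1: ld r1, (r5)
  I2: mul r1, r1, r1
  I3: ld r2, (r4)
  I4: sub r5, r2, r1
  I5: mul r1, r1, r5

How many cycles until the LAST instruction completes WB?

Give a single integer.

I0 ld r1 <- r3: IF@1 ID@2 stall=0 (-) EX@3 MEM@4 WB@5
I1 ld r1 <- r5: IF@2 ID@3 stall=0 (-) EX@4 MEM@5 WB@6
I2 mul r1 <- r1,r1: IF@3 ID@4 stall=2 (RAW on I1.r1 (WB@6)) EX@7 MEM@8 WB@9
I3 ld r2 <- r4: IF@4 ID@7 stall=0 (-) EX@8 MEM@9 WB@10
I4 sub r5 <- r2,r1: IF@7 ID@8 stall=2 (RAW on I3.r2 (WB@10)) EX@11 MEM@12 WB@13
I5 mul r1 <- r1,r5: IF@8 ID@11 stall=2 (RAW on I4.r5 (WB@13)) EX@14 MEM@15 WB@16

Answer: 16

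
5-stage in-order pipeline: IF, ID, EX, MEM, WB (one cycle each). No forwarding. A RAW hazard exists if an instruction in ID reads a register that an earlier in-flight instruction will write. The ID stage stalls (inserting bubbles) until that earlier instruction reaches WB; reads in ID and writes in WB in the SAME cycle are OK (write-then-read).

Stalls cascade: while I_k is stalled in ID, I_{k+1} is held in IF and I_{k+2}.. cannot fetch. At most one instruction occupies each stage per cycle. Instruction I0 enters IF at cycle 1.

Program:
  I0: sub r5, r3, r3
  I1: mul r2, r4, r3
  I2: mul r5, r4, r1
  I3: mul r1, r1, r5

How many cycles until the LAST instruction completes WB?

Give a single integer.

Answer: 10

Derivation:
I0 sub r5 <- r3,r3: IF@1 ID@2 stall=0 (-) EX@3 MEM@4 WB@5
I1 mul r2 <- r4,r3: IF@2 ID@3 stall=0 (-) EX@4 MEM@5 WB@6
I2 mul r5 <- r4,r1: IF@3 ID@4 stall=0 (-) EX@5 MEM@6 WB@7
I3 mul r1 <- r1,r5: IF@4 ID@5 stall=2 (RAW on I2.r5 (WB@7)) EX@8 MEM@9 WB@10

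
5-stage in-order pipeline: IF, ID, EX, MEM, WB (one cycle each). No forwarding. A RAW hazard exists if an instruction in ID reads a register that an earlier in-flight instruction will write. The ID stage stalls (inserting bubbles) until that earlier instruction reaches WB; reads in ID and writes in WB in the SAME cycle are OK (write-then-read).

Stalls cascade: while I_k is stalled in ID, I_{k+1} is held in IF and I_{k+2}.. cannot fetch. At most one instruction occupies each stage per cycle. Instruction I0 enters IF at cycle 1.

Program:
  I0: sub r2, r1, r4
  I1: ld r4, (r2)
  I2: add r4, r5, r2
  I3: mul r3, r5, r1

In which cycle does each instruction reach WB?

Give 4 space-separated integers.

Answer: 5 8 9 10

Derivation:
I0 sub r2 <- r1,r4: IF@1 ID@2 stall=0 (-) EX@3 MEM@4 WB@5
I1 ld r4 <- r2: IF@2 ID@3 stall=2 (RAW on I0.r2 (WB@5)) EX@6 MEM@7 WB@8
I2 add r4 <- r5,r2: IF@3 ID@6 stall=0 (-) EX@7 MEM@8 WB@9
I3 mul r3 <- r5,r1: IF@6 ID@7 stall=0 (-) EX@8 MEM@9 WB@10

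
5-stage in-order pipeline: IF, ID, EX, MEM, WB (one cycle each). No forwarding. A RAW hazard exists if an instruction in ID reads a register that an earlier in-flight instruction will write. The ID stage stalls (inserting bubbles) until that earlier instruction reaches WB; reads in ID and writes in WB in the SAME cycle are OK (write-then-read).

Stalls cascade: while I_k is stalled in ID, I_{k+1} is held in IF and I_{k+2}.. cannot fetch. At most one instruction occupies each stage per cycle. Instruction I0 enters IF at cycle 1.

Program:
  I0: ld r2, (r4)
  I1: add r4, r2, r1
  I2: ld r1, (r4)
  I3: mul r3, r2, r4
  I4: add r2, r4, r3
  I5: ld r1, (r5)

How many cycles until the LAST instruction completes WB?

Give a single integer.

Answer: 16

Derivation:
I0 ld r2 <- r4: IF@1 ID@2 stall=0 (-) EX@3 MEM@4 WB@5
I1 add r4 <- r2,r1: IF@2 ID@3 stall=2 (RAW on I0.r2 (WB@5)) EX@6 MEM@7 WB@8
I2 ld r1 <- r4: IF@3 ID@6 stall=2 (RAW on I1.r4 (WB@8)) EX@9 MEM@10 WB@11
I3 mul r3 <- r2,r4: IF@6 ID@9 stall=0 (-) EX@10 MEM@11 WB@12
I4 add r2 <- r4,r3: IF@9 ID@10 stall=2 (RAW on I3.r3 (WB@12)) EX@13 MEM@14 WB@15
I5 ld r1 <- r5: IF@10 ID@13 stall=0 (-) EX@14 MEM@15 WB@16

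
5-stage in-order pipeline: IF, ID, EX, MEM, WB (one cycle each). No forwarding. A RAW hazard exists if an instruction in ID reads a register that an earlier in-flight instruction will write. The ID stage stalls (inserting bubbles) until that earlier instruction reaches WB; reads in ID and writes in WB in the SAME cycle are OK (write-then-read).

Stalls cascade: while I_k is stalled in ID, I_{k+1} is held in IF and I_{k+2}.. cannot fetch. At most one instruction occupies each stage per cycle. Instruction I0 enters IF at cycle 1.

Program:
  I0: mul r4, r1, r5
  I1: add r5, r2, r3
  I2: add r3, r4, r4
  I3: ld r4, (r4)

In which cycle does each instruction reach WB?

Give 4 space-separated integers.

Answer: 5 6 8 9

Derivation:
I0 mul r4 <- r1,r5: IF@1 ID@2 stall=0 (-) EX@3 MEM@4 WB@5
I1 add r5 <- r2,r3: IF@2 ID@3 stall=0 (-) EX@4 MEM@5 WB@6
I2 add r3 <- r4,r4: IF@3 ID@4 stall=1 (RAW on I0.r4 (WB@5)) EX@6 MEM@7 WB@8
I3 ld r4 <- r4: IF@4 ID@6 stall=0 (-) EX@7 MEM@8 WB@9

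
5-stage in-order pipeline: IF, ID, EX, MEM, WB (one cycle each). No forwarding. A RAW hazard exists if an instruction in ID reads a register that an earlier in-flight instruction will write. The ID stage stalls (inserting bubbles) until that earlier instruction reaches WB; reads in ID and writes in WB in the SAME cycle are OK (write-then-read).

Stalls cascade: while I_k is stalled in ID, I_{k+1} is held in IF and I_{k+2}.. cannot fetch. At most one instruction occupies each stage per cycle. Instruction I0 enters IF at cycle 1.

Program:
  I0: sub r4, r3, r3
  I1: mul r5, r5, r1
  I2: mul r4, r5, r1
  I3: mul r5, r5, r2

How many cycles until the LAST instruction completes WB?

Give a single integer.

Answer: 10

Derivation:
I0 sub r4 <- r3,r3: IF@1 ID@2 stall=0 (-) EX@3 MEM@4 WB@5
I1 mul r5 <- r5,r1: IF@2 ID@3 stall=0 (-) EX@4 MEM@5 WB@6
I2 mul r4 <- r5,r1: IF@3 ID@4 stall=2 (RAW on I1.r5 (WB@6)) EX@7 MEM@8 WB@9
I3 mul r5 <- r5,r2: IF@4 ID@7 stall=0 (-) EX@8 MEM@9 WB@10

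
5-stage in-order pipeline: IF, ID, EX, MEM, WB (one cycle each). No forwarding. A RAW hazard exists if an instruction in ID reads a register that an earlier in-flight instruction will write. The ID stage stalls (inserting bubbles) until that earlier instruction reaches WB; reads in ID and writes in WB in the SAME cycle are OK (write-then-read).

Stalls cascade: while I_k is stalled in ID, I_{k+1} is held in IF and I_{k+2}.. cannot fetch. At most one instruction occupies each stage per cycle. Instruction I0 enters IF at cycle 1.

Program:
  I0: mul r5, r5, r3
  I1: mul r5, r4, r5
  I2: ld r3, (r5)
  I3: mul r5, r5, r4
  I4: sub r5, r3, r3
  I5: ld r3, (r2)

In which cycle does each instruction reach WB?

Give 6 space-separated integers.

I0 mul r5 <- r5,r3: IF@1 ID@2 stall=0 (-) EX@3 MEM@4 WB@5
I1 mul r5 <- r4,r5: IF@2 ID@3 stall=2 (RAW on I0.r5 (WB@5)) EX@6 MEM@7 WB@8
I2 ld r3 <- r5: IF@3 ID@6 stall=2 (RAW on I1.r5 (WB@8)) EX@9 MEM@10 WB@11
I3 mul r5 <- r5,r4: IF@6 ID@9 stall=0 (-) EX@10 MEM@11 WB@12
I4 sub r5 <- r3,r3: IF@9 ID@10 stall=1 (RAW on I2.r3 (WB@11)) EX@12 MEM@13 WB@14
I5 ld r3 <- r2: IF@10 ID@12 stall=0 (-) EX@13 MEM@14 WB@15

Answer: 5 8 11 12 14 15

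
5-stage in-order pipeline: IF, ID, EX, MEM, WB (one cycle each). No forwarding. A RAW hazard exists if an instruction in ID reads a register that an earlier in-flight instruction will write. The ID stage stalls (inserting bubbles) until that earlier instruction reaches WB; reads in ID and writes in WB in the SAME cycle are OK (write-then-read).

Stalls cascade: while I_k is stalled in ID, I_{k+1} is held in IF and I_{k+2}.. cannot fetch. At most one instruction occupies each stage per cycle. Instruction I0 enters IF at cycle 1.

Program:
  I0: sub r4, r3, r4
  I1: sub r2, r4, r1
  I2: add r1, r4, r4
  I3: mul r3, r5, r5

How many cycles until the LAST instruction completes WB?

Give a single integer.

I0 sub r4 <- r3,r4: IF@1 ID@2 stall=0 (-) EX@3 MEM@4 WB@5
I1 sub r2 <- r4,r1: IF@2 ID@3 stall=2 (RAW on I0.r4 (WB@5)) EX@6 MEM@7 WB@8
I2 add r1 <- r4,r4: IF@3 ID@6 stall=0 (-) EX@7 MEM@8 WB@9
I3 mul r3 <- r5,r5: IF@6 ID@7 stall=0 (-) EX@8 MEM@9 WB@10

Answer: 10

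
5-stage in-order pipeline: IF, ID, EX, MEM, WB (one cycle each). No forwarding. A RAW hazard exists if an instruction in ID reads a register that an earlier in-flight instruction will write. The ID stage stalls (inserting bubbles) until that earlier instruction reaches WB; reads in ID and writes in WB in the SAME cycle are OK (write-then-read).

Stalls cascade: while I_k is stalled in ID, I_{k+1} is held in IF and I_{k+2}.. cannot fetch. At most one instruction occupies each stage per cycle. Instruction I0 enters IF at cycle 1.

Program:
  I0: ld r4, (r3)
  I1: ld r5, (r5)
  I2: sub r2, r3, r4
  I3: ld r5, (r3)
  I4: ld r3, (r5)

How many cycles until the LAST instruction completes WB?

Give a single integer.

Answer: 12

Derivation:
I0 ld r4 <- r3: IF@1 ID@2 stall=0 (-) EX@3 MEM@4 WB@5
I1 ld r5 <- r5: IF@2 ID@3 stall=0 (-) EX@4 MEM@5 WB@6
I2 sub r2 <- r3,r4: IF@3 ID@4 stall=1 (RAW on I0.r4 (WB@5)) EX@6 MEM@7 WB@8
I3 ld r5 <- r3: IF@4 ID@6 stall=0 (-) EX@7 MEM@8 WB@9
I4 ld r3 <- r5: IF@6 ID@7 stall=2 (RAW on I3.r5 (WB@9)) EX@10 MEM@11 WB@12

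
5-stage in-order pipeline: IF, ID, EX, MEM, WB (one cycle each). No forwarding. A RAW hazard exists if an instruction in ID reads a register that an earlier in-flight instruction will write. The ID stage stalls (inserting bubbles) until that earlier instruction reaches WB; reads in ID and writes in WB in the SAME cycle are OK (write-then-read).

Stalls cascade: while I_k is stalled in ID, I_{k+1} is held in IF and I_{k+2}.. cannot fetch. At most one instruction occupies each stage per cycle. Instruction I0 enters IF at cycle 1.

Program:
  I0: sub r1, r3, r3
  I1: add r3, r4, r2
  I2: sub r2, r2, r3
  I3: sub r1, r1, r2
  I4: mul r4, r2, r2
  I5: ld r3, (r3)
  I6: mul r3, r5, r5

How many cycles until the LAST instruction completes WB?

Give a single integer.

I0 sub r1 <- r3,r3: IF@1 ID@2 stall=0 (-) EX@3 MEM@4 WB@5
I1 add r3 <- r4,r2: IF@2 ID@3 stall=0 (-) EX@4 MEM@5 WB@6
I2 sub r2 <- r2,r3: IF@3 ID@4 stall=2 (RAW on I1.r3 (WB@6)) EX@7 MEM@8 WB@9
I3 sub r1 <- r1,r2: IF@4 ID@7 stall=2 (RAW on I2.r2 (WB@9)) EX@10 MEM@11 WB@12
I4 mul r4 <- r2,r2: IF@7 ID@10 stall=0 (-) EX@11 MEM@12 WB@13
I5 ld r3 <- r3: IF@10 ID@11 stall=0 (-) EX@12 MEM@13 WB@14
I6 mul r3 <- r5,r5: IF@11 ID@12 stall=0 (-) EX@13 MEM@14 WB@15

Answer: 15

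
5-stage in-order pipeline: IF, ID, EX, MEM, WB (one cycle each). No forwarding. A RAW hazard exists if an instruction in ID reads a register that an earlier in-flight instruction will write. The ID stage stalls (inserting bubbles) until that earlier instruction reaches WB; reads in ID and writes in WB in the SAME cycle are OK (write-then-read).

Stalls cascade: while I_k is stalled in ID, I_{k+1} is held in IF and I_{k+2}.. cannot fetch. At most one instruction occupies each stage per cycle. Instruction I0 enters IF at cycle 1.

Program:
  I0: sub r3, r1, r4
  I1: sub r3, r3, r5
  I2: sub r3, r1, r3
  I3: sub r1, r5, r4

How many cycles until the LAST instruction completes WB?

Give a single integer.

Answer: 12

Derivation:
I0 sub r3 <- r1,r4: IF@1 ID@2 stall=0 (-) EX@3 MEM@4 WB@5
I1 sub r3 <- r3,r5: IF@2 ID@3 stall=2 (RAW on I0.r3 (WB@5)) EX@6 MEM@7 WB@8
I2 sub r3 <- r1,r3: IF@3 ID@6 stall=2 (RAW on I1.r3 (WB@8)) EX@9 MEM@10 WB@11
I3 sub r1 <- r5,r4: IF@6 ID@9 stall=0 (-) EX@10 MEM@11 WB@12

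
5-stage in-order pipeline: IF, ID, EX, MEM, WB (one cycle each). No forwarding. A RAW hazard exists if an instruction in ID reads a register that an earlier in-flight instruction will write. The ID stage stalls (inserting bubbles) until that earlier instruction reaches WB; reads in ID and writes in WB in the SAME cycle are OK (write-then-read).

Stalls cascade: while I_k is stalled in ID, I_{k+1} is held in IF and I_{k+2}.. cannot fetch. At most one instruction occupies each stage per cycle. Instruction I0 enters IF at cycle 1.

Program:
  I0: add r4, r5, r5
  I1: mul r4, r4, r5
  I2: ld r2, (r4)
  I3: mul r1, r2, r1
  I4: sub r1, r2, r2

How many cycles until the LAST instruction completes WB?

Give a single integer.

I0 add r4 <- r5,r5: IF@1 ID@2 stall=0 (-) EX@3 MEM@4 WB@5
I1 mul r4 <- r4,r5: IF@2 ID@3 stall=2 (RAW on I0.r4 (WB@5)) EX@6 MEM@7 WB@8
I2 ld r2 <- r4: IF@3 ID@6 stall=2 (RAW on I1.r4 (WB@8)) EX@9 MEM@10 WB@11
I3 mul r1 <- r2,r1: IF@6 ID@9 stall=2 (RAW on I2.r2 (WB@11)) EX@12 MEM@13 WB@14
I4 sub r1 <- r2,r2: IF@9 ID@12 stall=0 (-) EX@13 MEM@14 WB@15

Answer: 15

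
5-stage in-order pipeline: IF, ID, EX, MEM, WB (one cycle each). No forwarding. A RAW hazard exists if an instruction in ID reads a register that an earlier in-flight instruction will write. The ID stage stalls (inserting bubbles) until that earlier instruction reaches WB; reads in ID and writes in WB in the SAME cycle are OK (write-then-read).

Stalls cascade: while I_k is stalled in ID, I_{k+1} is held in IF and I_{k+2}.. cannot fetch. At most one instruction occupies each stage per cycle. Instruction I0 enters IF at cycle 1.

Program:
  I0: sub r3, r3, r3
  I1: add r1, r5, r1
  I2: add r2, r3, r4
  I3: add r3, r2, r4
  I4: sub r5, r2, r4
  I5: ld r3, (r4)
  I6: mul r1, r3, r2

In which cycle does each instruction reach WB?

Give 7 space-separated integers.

Answer: 5 6 8 11 12 13 16

Derivation:
I0 sub r3 <- r3,r3: IF@1 ID@2 stall=0 (-) EX@3 MEM@4 WB@5
I1 add r1 <- r5,r1: IF@2 ID@3 stall=0 (-) EX@4 MEM@5 WB@6
I2 add r2 <- r3,r4: IF@3 ID@4 stall=1 (RAW on I0.r3 (WB@5)) EX@6 MEM@7 WB@8
I3 add r3 <- r2,r4: IF@4 ID@6 stall=2 (RAW on I2.r2 (WB@8)) EX@9 MEM@10 WB@11
I4 sub r5 <- r2,r4: IF@6 ID@9 stall=0 (-) EX@10 MEM@11 WB@12
I5 ld r3 <- r4: IF@9 ID@10 stall=0 (-) EX@11 MEM@12 WB@13
I6 mul r1 <- r3,r2: IF@10 ID@11 stall=2 (RAW on I5.r3 (WB@13)) EX@14 MEM@15 WB@16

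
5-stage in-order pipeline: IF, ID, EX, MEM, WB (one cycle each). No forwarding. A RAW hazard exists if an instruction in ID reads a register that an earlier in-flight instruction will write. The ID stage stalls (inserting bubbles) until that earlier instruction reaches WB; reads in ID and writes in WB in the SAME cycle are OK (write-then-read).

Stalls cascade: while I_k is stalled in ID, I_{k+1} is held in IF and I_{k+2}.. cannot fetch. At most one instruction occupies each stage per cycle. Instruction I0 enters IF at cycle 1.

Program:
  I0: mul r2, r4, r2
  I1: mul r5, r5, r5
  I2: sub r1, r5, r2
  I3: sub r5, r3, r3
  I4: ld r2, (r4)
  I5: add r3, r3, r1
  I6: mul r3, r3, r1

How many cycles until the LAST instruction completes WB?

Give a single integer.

I0 mul r2 <- r4,r2: IF@1 ID@2 stall=0 (-) EX@3 MEM@4 WB@5
I1 mul r5 <- r5,r5: IF@2 ID@3 stall=0 (-) EX@4 MEM@5 WB@6
I2 sub r1 <- r5,r2: IF@3 ID@4 stall=2 (RAW on I1.r5 (WB@6)) EX@7 MEM@8 WB@9
I3 sub r5 <- r3,r3: IF@4 ID@7 stall=0 (-) EX@8 MEM@9 WB@10
I4 ld r2 <- r4: IF@7 ID@8 stall=0 (-) EX@9 MEM@10 WB@11
I5 add r3 <- r3,r1: IF@8 ID@9 stall=0 (-) EX@10 MEM@11 WB@12
I6 mul r3 <- r3,r1: IF@9 ID@10 stall=2 (RAW on I5.r3 (WB@12)) EX@13 MEM@14 WB@15

Answer: 15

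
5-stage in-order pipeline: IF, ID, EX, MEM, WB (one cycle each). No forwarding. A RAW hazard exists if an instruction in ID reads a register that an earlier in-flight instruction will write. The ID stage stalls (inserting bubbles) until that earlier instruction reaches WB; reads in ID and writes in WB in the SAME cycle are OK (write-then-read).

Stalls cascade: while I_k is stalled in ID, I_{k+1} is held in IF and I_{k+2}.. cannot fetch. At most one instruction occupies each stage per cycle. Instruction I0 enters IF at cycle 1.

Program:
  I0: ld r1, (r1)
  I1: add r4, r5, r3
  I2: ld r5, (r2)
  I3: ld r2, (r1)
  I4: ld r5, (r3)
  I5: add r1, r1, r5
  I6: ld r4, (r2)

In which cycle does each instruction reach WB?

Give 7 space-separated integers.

Answer: 5 6 7 8 9 12 13

Derivation:
I0 ld r1 <- r1: IF@1 ID@2 stall=0 (-) EX@3 MEM@4 WB@5
I1 add r4 <- r5,r3: IF@2 ID@3 stall=0 (-) EX@4 MEM@5 WB@6
I2 ld r5 <- r2: IF@3 ID@4 stall=0 (-) EX@5 MEM@6 WB@7
I3 ld r2 <- r1: IF@4 ID@5 stall=0 (-) EX@6 MEM@7 WB@8
I4 ld r5 <- r3: IF@5 ID@6 stall=0 (-) EX@7 MEM@8 WB@9
I5 add r1 <- r1,r5: IF@6 ID@7 stall=2 (RAW on I4.r5 (WB@9)) EX@10 MEM@11 WB@12
I6 ld r4 <- r2: IF@7 ID@10 stall=0 (-) EX@11 MEM@12 WB@13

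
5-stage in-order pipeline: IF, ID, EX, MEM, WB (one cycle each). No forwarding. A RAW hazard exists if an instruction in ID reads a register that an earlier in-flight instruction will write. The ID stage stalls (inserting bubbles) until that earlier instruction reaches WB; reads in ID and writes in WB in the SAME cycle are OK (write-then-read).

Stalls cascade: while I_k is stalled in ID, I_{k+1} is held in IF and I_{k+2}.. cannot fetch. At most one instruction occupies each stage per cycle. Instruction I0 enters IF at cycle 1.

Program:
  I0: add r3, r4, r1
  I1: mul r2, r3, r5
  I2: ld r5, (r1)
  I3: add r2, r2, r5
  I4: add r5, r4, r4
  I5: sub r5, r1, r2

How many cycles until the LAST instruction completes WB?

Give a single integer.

Answer: 15

Derivation:
I0 add r3 <- r4,r1: IF@1 ID@2 stall=0 (-) EX@3 MEM@4 WB@5
I1 mul r2 <- r3,r5: IF@2 ID@3 stall=2 (RAW on I0.r3 (WB@5)) EX@6 MEM@7 WB@8
I2 ld r5 <- r1: IF@3 ID@6 stall=0 (-) EX@7 MEM@8 WB@9
I3 add r2 <- r2,r5: IF@6 ID@7 stall=2 (RAW on I2.r5 (WB@9)) EX@10 MEM@11 WB@12
I4 add r5 <- r4,r4: IF@7 ID@10 stall=0 (-) EX@11 MEM@12 WB@13
I5 sub r5 <- r1,r2: IF@10 ID@11 stall=1 (RAW on I3.r2 (WB@12)) EX@13 MEM@14 WB@15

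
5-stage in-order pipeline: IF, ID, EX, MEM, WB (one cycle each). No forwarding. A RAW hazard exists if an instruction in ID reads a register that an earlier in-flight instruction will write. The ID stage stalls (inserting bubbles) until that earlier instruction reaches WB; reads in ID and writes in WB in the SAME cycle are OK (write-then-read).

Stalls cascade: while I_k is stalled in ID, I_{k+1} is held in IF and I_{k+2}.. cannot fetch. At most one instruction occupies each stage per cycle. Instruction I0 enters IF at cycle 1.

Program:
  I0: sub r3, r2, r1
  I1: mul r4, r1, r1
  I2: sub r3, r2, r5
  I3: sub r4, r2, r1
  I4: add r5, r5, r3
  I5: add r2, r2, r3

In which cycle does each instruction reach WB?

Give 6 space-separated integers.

Answer: 5 6 7 8 10 11

Derivation:
I0 sub r3 <- r2,r1: IF@1 ID@2 stall=0 (-) EX@3 MEM@4 WB@5
I1 mul r4 <- r1,r1: IF@2 ID@3 stall=0 (-) EX@4 MEM@5 WB@6
I2 sub r3 <- r2,r5: IF@3 ID@4 stall=0 (-) EX@5 MEM@6 WB@7
I3 sub r4 <- r2,r1: IF@4 ID@5 stall=0 (-) EX@6 MEM@7 WB@8
I4 add r5 <- r5,r3: IF@5 ID@6 stall=1 (RAW on I2.r3 (WB@7)) EX@8 MEM@9 WB@10
I5 add r2 <- r2,r3: IF@6 ID@8 stall=0 (-) EX@9 MEM@10 WB@11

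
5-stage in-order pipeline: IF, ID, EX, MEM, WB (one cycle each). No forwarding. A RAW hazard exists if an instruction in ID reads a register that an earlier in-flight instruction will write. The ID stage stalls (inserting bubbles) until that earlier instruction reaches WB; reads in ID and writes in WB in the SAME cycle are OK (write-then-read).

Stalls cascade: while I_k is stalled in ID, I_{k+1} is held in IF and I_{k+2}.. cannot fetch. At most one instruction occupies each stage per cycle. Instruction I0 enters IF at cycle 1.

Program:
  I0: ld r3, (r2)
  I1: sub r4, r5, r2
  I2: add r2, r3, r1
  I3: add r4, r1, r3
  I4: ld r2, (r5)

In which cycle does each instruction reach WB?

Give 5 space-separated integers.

Answer: 5 6 8 9 10

Derivation:
I0 ld r3 <- r2: IF@1 ID@2 stall=0 (-) EX@3 MEM@4 WB@5
I1 sub r4 <- r5,r2: IF@2 ID@3 stall=0 (-) EX@4 MEM@5 WB@6
I2 add r2 <- r3,r1: IF@3 ID@4 stall=1 (RAW on I0.r3 (WB@5)) EX@6 MEM@7 WB@8
I3 add r4 <- r1,r3: IF@4 ID@6 stall=0 (-) EX@7 MEM@8 WB@9
I4 ld r2 <- r5: IF@6 ID@7 stall=0 (-) EX@8 MEM@9 WB@10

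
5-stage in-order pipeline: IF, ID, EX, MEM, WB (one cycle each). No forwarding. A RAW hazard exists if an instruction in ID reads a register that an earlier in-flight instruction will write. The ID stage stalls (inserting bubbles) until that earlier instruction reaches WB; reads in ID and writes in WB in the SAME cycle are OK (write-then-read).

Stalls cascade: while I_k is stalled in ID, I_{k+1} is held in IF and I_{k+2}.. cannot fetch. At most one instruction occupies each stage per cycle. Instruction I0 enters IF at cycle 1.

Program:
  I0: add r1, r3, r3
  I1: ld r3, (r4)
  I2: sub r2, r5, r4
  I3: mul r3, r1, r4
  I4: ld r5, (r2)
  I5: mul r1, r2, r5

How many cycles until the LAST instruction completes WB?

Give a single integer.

I0 add r1 <- r3,r3: IF@1 ID@2 stall=0 (-) EX@3 MEM@4 WB@5
I1 ld r3 <- r4: IF@2 ID@3 stall=0 (-) EX@4 MEM@5 WB@6
I2 sub r2 <- r5,r4: IF@3 ID@4 stall=0 (-) EX@5 MEM@6 WB@7
I3 mul r3 <- r1,r4: IF@4 ID@5 stall=0 (-) EX@6 MEM@7 WB@8
I4 ld r5 <- r2: IF@5 ID@6 stall=1 (RAW on I2.r2 (WB@7)) EX@8 MEM@9 WB@10
I5 mul r1 <- r2,r5: IF@6 ID@8 stall=2 (RAW on I4.r5 (WB@10)) EX@11 MEM@12 WB@13

Answer: 13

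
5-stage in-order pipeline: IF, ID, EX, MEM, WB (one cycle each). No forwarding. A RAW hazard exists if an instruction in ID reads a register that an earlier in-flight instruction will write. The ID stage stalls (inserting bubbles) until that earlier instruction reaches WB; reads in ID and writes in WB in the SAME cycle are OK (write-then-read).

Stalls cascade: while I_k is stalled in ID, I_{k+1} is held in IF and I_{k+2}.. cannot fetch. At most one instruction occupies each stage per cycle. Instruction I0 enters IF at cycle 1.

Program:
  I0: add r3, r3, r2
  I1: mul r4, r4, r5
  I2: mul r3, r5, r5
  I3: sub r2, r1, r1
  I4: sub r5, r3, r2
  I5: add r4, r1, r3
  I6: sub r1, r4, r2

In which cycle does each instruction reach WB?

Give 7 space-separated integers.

I0 add r3 <- r3,r2: IF@1 ID@2 stall=0 (-) EX@3 MEM@4 WB@5
I1 mul r4 <- r4,r5: IF@2 ID@3 stall=0 (-) EX@4 MEM@5 WB@6
I2 mul r3 <- r5,r5: IF@3 ID@4 stall=0 (-) EX@5 MEM@6 WB@7
I3 sub r2 <- r1,r1: IF@4 ID@5 stall=0 (-) EX@6 MEM@7 WB@8
I4 sub r5 <- r3,r2: IF@5 ID@6 stall=2 (RAW on I3.r2 (WB@8)) EX@9 MEM@10 WB@11
I5 add r4 <- r1,r3: IF@6 ID@9 stall=0 (-) EX@10 MEM@11 WB@12
I6 sub r1 <- r4,r2: IF@9 ID@10 stall=2 (RAW on I5.r4 (WB@12)) EX@13 MEM@14 WB@15

Answer: 5 6 7 8 11 12 15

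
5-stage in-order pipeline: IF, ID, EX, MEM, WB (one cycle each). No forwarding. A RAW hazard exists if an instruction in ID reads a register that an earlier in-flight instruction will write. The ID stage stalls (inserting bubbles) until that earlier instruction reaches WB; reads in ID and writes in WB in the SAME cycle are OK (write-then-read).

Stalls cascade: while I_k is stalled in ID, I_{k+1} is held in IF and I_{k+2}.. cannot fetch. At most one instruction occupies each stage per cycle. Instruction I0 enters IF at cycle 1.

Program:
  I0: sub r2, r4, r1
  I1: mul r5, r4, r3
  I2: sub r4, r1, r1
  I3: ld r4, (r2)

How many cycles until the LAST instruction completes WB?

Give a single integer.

I0 sub r2 <- r4,r1: IF@1 ID@2 stall=0 (-) EX@3 MEM@4 WB@5
I1 mul r5 <- r4,r3: IF@2 ID@3 stall=0 (-) EX@4 MEM@5 WB@6
I2 sub r4 <- r1,r1: IF@3 ID@4 stall=0 (-) EX@5 MEM@6 WB@7
I3 ld r4 <- r2: IF@4 ID@5 stall=0 (-) EX@6 MEM@7 WB@8

Answer: 8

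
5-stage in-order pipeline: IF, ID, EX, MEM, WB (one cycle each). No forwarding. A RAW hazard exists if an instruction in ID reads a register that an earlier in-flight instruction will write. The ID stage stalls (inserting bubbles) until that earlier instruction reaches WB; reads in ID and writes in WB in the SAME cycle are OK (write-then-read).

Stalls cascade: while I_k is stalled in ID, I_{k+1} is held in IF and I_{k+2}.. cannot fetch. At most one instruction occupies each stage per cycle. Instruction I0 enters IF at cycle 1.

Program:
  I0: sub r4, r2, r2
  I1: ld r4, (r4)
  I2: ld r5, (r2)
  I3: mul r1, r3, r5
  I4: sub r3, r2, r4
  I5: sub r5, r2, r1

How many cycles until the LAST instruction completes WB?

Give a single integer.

I0 sub r4 <- r2,r2: IF@1 ID@2 stall=0 (-) EX@3 MEM@4 WB@5
I1 ld r4 <- r4: IF@2 ID@3 stall=2 (RAW on I0.r4 (WB@5)) EX@6 MEM@7 WB@8
I2 ld r5 <- r2: IF@3 ID@6 stall=0 (-) EX@7 MEM@8 WB@9
I3 mul r1 <- r3,r5: IF@6 ID@7 stall=2 (RAW on I2.r5 (WB@9)) EX@10 MEM@11 WB@12
I4 sub r3 <- r2,r4: IF@7 ID@10 stall=0 (-) EX@11 MEM@12 WB@13
I5 sub r5 <- r2,r1: IF@10 ID@11 stall=1 (RAW on I3.r1 (WB@12)) EX@13 MEM@14 WB@15

Answer: 15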